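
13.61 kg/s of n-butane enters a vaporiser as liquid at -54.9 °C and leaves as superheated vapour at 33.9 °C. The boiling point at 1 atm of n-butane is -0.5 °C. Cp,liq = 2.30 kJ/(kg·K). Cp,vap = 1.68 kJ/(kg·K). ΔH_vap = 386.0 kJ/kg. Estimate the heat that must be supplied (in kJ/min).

Q = 465000 kJ/min

liquid -54.9→-0.5 °C: 125.12 kJ/kg
vaporisation at -0.5 °C: 386 kJ/kg
vapour -0.5→33.9 °C: 57.792 kJ/kg
Δh = 125.12 + 386 + 57.792 = 568.91 kJ/kg
Q = ṁ·Δh = 13.61 kg/s × 568.91 kJ/kg = 7742.9 kJ/s
|Q| = 7742.9 kW = 464570 kJ/min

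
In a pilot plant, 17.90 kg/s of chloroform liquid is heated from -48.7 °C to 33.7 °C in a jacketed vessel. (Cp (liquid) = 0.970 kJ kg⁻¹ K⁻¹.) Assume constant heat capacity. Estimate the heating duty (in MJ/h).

Q = ṁ·Cp·ΔT = 17.90 × 0.970 × (33.7 − -48.7) = 1430.7 kJ/s
Heating duty = 5150.6 MJ/h

Q = 5150 MJ/h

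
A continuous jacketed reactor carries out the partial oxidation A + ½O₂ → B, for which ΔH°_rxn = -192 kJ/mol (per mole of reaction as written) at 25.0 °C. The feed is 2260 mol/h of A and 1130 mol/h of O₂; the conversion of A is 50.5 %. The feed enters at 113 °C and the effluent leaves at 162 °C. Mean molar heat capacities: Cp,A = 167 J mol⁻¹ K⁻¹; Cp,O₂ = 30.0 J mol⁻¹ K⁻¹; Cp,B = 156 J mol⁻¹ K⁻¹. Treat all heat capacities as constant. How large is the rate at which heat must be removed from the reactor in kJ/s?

Q_out = 56.4 kJ/s

Extent of reaction ξ = 0.505 × 2260 = 1141.3 mol/h
Reaction term: ξ·ΔH°_rxn = 1141.3 × -192 = -219130 kJ/h
Sensible, feed 113→25 °C: -36196 kJ/h
Outlet flows (mol/h): A 1118.7, O₂ 559.35, B 1141.3
Sensible, products 25→162 °C: 52286 kJ/h
Q = ΔH = -203040 kJ/h = -56.4 kW
Heat removed = 56.4 kJ/s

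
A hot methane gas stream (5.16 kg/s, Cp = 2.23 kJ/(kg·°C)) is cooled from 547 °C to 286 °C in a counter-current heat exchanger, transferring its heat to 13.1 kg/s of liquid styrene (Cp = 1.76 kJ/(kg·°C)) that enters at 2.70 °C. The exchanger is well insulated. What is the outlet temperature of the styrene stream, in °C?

T_c,out = 133 °C

Heat released by hot stream: Q = 5.16 × 2.23 × (547 − 286) = 3003.3 kJ/s
Energy balance on cold side (adiabatic exchanger): Q = ṁ_c·Cp_c·(T_c,out − T_c,in)
T_c,out = 2.70 + 3003.3/(13.1 × 1.76) = 132.96 °C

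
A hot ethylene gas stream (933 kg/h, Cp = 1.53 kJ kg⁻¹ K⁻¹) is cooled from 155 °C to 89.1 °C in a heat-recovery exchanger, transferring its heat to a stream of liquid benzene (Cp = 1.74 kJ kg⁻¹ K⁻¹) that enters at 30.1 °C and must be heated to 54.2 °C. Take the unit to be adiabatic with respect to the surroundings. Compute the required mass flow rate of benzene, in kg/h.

ṁ_c = 2240 kg/h

Heat released by hot stream: Q = 933 × 1.53 × (155 − 89.1) = 94072 kJ/h
Energy balance on cold side (adiabatic exchanger): Q = ṁ_c·Cp_c·(T_c,out − T_c,in)
ṁ_c = 94072 / [1.74 × (54.2 − 30.1)] = 2243.3 kg/h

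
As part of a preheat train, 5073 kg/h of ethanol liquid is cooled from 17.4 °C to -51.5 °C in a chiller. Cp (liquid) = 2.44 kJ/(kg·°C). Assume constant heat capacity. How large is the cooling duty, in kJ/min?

Q_c = 14200 kJ/min

Q = ṁ·Cp·ΔT = 5073 × 2.44 × (-51.5 − 17.4) = -852850 kJ/h
Converting: 852850 / 3600 s = 236.9 kW
Cooling duty = 14214 kJ/min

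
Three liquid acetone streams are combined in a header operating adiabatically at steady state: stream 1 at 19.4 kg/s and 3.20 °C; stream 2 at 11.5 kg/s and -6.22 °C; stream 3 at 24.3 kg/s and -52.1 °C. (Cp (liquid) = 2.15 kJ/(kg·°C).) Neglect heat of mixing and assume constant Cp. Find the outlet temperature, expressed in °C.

T_out = -23.1 °C

No heat crosses the boundary, so H_out = H_in.
T_out = Σ ṁᵢCp,ᵢTᵢ / Σ ṁᵢCp,ᵢ
      = -2742.3 / 118.68 = -23.107 °C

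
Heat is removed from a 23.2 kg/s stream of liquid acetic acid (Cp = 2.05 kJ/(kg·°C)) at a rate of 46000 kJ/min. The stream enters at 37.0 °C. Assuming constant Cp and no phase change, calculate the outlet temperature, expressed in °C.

Q = 46000 kJ/min = 766.67 kJ/s
ΔT = Q/(ṁ·Cp) = 766.67/(23.2×2.05) = 16.12 K
T_out = 37.0 − 16.12 = 20.88 °C

T_out = 20.9 °C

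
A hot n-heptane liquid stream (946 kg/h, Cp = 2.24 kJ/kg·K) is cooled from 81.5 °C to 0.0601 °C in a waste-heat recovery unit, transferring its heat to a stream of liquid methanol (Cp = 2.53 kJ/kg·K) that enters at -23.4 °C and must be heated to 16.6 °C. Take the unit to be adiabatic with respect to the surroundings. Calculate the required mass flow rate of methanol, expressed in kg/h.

ṁ_c = 1710 kg/h

Heat released by hot stream: Q = 946 × 2.24 × (81.5 − 0.0601) = 172570 kJ/h
Energy balance on cold side (adiabatic exchanger): Q = ṁ_c·Cp_c·(T_c,out − T_c,in)
ṁ_c = 172570 / [2.53 × (16.6 − -23.4)] = 1705.3 kg/h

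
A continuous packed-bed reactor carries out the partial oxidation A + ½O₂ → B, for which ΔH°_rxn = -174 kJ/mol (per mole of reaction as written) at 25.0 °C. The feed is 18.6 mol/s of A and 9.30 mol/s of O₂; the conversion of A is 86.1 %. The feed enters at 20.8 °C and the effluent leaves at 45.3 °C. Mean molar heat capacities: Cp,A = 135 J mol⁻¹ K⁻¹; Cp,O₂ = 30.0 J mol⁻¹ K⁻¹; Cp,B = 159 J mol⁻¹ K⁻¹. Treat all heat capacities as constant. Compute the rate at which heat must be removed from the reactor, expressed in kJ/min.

Extent of reaction ξ = 0.861 × 18.6 = 16.015 mol/s
Reaction term: ξ·ΔH°_rxn = 16.015 × -174 = -2786.5 kJ/s
Sensible, feed 20.8→25 °C: 11.718 kJ/s
Outlet flows (mol/s): A 2.5854, O₂ 1.2927, B 16.015
Sensible, products 25→45.3 °C: 59.563 kJ/s
Q = ΔH = -2715.3 kJ/s = -2715.3 kW
Heat removed = 162920 kJ/min

Q_out = 163000 kJ/min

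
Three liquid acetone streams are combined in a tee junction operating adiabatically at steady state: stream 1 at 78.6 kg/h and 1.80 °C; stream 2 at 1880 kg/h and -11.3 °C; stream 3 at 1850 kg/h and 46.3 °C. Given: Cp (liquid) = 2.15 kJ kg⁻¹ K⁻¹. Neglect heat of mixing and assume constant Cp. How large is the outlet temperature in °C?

T_out = 16.9 °C

Energy balance with Q = 0: Σ ṁᵢCp,ᵢ(T_out − Tᵢ) = 0
Σ ṁᵢCp,ᵢTᵢ = 78.6×2.15×1.80 + 1880×2.15×-11.3 + 1850×2.15×46.3 = 138790
Σ ṁᵢCp,ᵢ = 78.6×2.15 + 1880×2.15 + 1850×2.15 = 8188.5
T_out = 138790 / 8188.5 = 16.949 °C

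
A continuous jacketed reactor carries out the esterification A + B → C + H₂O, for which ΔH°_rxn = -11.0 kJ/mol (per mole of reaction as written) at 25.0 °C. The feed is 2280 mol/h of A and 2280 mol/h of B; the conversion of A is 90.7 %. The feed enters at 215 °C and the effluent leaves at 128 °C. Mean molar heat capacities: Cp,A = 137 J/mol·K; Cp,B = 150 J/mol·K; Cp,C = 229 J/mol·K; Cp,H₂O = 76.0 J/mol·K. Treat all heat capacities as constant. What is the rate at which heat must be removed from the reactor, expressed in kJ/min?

Q_out = 1260 kJ/min

Extent of reaction ξ = 0.907 × 2280 = 2068 mol/h
Reaction term: ξ·ΔH°_rxn = 2068 × -11.0 = -22748 kJ/h
Sensible, feed 215→25 °C: -124330 kJ/h
Outlet flows (mol/h): A 212.04, B 212.04, C 2068, H₂O 2068
Sensible, products 25→128 °C: 71233 kJ/h
Q = ΔH = -75843 kJ/h = -21.067 kW
Heat removed = 1264 kJ/min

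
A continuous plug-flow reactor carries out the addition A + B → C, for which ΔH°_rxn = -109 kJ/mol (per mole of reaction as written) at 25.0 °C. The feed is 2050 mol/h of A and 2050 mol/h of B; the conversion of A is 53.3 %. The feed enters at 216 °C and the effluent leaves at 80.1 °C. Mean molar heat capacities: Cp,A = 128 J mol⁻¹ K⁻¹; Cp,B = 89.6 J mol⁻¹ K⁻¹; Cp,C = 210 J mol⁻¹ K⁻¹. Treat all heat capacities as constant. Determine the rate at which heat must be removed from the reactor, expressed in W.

Q_out = 50000 W

Extent of reaction ξ = 0.533 × 2050 = 1092.7 mol/h
Reaction term: ξ·ΔH°_rxn = 1092.7 × -109 = -119100 kJ/h
Sensible, feed 216→25 °C: -85201 kJ/h
Outlet flows (mol/h): A 957.35, B 957.35, C 1092.7
Sensible, products 25→80.1 °C: 24121 kJ/h
Q = ΔH = -180180 kJ/h = -50.05 kW
Heat removed = 50050 W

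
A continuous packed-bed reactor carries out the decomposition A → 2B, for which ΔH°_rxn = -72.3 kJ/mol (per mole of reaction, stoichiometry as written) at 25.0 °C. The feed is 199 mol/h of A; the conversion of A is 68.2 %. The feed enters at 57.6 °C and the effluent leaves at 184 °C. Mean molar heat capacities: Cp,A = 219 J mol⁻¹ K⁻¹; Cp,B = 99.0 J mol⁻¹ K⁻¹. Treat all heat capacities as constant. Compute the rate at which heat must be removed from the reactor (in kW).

Extent of reaction ξ = 0.682 × 199 = 135.72 mol/h
Reaction term: ξ·ΔH°_rxn = 135.72 × -72.3 = -9812.4 kJ/h
Sensible, feed 57.6→25 °C: -1420.7 kJ/h
Outlet flows (mol/h): A 63.282, B 271.44
Sensible, products 25→184 °C: 6476.2 kJ/h
Q = ΔH = -4756.9 kJ/h = -1.3214 kW
Heat removed = 1.3214 kW

Q_out = 1.32 kW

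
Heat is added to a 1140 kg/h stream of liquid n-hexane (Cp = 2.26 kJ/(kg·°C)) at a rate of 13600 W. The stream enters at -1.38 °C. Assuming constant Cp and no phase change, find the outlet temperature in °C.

Q = 13600 W = 48960 kJ/h
ΔT = Q/(ṁ·Cp) = 48960/(1140×2.26) = 19.003 K
T_out = -1.38 + 19.003 = 17.623 °C

T_out = 17.6 °C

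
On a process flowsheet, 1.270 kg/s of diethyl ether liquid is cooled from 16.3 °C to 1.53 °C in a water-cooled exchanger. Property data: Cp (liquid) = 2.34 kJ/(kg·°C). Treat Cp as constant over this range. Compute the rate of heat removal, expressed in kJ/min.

Q = ṁ·Cp·ΔT = 1.270 × 2.34 × (1.53 − 16.3) = -43.893 kJ/s
Cooling duty = 2633.6 kJ/min

Q_c = 2630 kJ/min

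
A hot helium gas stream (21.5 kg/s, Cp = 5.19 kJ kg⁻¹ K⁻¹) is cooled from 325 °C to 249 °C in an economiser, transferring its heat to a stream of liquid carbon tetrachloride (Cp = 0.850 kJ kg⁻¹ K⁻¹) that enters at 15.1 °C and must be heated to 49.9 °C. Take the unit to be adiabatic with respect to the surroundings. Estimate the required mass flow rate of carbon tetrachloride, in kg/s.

ṁ_c = 287 kg/s

Heat released by hot stream: Q = 21.5 × 5.19 × (325 − 249) = 8480.5 kJ/s
Energy balance on cold side (adiabatic exchanger): Q = ṁ_c·Cp_c·(T_c,out − T_c,in)
ṁ_c = 8480.5 / [0.850 × (49.9 − 15.1)] = 286.7 kg/s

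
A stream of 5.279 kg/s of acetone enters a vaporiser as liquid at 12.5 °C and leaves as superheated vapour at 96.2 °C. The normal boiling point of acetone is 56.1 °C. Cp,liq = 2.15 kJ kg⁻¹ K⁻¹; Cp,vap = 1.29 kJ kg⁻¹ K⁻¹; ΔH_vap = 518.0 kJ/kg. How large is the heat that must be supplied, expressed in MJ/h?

Q = 12600 MJ/h

liquid 12.5→56.1 °C: 93.74 kJ/kg
vaporisation at 56.1 °C: 518 kJ/kg
vapour 56.1→96.2 °C: 51.729 kJ/kg
Δh = 93.74 + 518 + 51.729 = 663.47 kJ/kg
Q = ṁ·Δh = 5.279 kg/s × 663.47 kJ/kg = 3502.5 kJ/s
|Q| = 3502.5 kW = 12609 MJ/h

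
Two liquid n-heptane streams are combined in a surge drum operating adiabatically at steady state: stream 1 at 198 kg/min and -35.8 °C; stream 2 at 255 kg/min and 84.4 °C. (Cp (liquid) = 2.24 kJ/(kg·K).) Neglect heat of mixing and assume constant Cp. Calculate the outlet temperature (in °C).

Energy balance with Q = 0: Σ ṁᵢCp,ᵢ(T_out − Tᵢ) = 0
Σ ṁᵢCp,ᵢTᵢ = 198×2.24×-35.8 + 255×2.24×84.4 = 32331
Σ ṁᵢCp,ᵢ = 198×2.24 + 255×2.24 = 1014.7
T_out = 32331 / 1014.7 = 31.862 °C

T_out = 31.9 °C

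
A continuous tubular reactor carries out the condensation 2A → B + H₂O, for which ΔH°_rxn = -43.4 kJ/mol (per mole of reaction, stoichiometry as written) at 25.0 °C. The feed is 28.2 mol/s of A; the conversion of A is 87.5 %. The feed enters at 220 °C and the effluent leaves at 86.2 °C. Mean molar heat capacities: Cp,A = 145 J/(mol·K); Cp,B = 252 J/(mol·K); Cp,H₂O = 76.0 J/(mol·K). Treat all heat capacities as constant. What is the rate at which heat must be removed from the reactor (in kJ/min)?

Q_out = 63200 kJ/min

Extent of reaction ξ = 0.875 × 28.2 / 2 = 12.338 mol/s
Reaction term: ξ·ΔH°_rxn = 12.338 × -43.4 = -535.45 kJ/s
Sensible, feed 220→25 °C: -797.36 kJ/s
Outlet flows (mol/s): A 3.525, B 12.338, H₂O 12.338
Sensible, products 25→86.2 °C: 278.94 kJ/s
Q = ΔH = -1053.9 kJ/s = -1053.9 kW
Heat removed = 63232 kJ/min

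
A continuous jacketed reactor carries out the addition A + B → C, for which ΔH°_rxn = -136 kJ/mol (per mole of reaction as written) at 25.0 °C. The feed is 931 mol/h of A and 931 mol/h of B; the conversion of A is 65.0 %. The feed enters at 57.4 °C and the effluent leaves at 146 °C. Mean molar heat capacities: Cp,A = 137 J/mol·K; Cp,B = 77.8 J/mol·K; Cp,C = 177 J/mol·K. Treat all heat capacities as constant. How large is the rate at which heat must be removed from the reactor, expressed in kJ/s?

Extent of reaction ξ = 0.650 × 931 = 605.15 mol/h
Reaction term: ξ·ΔH°_rxn = 605.15 × -136 = -82300 kJ/h
Sensible, feed 57.4→25 °C: -6479.3 kJ/h
Outlet flows (mol/h): A 325.85, B 325.85, C 605.15
Sensible, products 25→146 °C: 21430 kJ/h
Q = ΔH = -67350 kJ/h = -18.708 kW
Heat removed = 18.708 kJ/s

Q_out = 18.7 kJ/s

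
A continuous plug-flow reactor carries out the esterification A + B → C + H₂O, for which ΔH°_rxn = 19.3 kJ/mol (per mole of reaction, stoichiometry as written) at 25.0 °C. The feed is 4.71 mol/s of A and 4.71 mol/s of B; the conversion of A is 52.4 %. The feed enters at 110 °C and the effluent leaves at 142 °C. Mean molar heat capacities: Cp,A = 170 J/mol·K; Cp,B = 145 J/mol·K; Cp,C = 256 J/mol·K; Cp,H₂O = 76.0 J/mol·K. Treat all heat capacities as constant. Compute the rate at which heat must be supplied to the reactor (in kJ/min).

Q_in = 6000 kJ/min

Extent of reaction ξ = 0.524 × 4.71 = 2.468 mol/s
Reaction term: ξ·ΔH°_rxn = 2.468 × 19.3 = 47.633 kJ/s
Sensible, feed 110→25 °C: -126.11 kJ/s
Outlet flows (mol/s): A 2.242, B 2.242, C 2.468, H₂O 2.468
Sensible, products 25→142 °C: 178.5 kJ/s
Q = ΔH = 100.02 kJ/s = 100.02 kW
Heat supplied = 6001.1 kJ/min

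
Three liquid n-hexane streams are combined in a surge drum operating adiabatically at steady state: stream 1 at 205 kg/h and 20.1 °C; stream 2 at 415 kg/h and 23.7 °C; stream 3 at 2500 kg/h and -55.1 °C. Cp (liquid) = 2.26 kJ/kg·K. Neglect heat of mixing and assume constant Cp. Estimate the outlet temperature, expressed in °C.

Energy balance with Q = 0: Σ ṁᵢCp,ᵢ(T_out − Tᵢ) = 0
Σ ṁᵢCp,ᵢTᵢ = 205×2.26×20.1 + 415×2.26×23.7 + 2500×2.26×-55.1 = -279770
Σ ṁᵢCp,ᵢ = 205×2.26 + 415×2.26 + 2500×2.26 = 7051.2
T_out = -279770 / 7051.2 = -39.678 °C

T_out = -39.7 °C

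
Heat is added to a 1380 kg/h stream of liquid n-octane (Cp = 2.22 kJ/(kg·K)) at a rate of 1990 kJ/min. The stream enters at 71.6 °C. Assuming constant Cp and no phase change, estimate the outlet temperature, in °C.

Q = 1990 kJ/min = 119400 kJ/h
ΔT = Q/(ṁ·Cp) = 119400/(1380×2.22) = 38.974 K
T_out = 71.6 + 38.974 = 110.57 °C

T_out = 111 °C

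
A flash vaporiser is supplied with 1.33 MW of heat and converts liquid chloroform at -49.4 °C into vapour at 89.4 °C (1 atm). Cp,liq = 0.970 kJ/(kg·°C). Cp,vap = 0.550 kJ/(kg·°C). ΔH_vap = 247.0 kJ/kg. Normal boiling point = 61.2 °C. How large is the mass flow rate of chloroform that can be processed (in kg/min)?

Δh = 0.970×(61.2−-49.4) + 247.0 + 0.550×(89.4−61.2) = 369.79 kJ/kg
Q = 1.33 MW = 1330 kJ/s = 79800 kJ/min
ṁ = Q/Δh = 79800 / 369.79 = 215.8 kg/min

ṁ = 216 kg/min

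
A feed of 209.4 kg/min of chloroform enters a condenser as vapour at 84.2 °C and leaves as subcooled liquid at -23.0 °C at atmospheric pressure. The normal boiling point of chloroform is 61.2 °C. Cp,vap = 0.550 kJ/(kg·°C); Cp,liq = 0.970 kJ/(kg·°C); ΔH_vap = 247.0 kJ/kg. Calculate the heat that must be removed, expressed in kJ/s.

Q_c = 1190 kJ/s

vapour 84.2→61.2 °C: -12.65 kJ/kg
condensation at 61.2 °C: -247 kJ/kg
liquid 61.2→-23.0 °C: -81.674 kJ/kg
Δh = -12.65 + -247 + -81.674 = -341.32 kJ/kg
Q = ṁ·Δh = 209.4 kg/min × -341.32 kJ/kg = -71473 kJ/min
|Q| = 1191.2 kW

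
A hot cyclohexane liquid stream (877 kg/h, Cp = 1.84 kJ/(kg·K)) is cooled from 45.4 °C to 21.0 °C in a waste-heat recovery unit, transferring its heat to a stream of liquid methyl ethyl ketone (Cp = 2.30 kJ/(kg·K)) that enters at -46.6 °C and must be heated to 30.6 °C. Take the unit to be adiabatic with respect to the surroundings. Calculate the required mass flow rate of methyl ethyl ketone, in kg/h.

ṁ_c = 222 kg/h

Heat released by hot stream: Q = 877 × 1.84 × (45.4 − 21.0) = 39374 kJ/h
Energy balance on cold side (adiabatic exchanger): Q = ṁ_c·Cp_c·(T_c,out − T_c,in)
ṁ_c = 39374 / [2.30 × (30.6 − -46.6)] = 221.75 kg/h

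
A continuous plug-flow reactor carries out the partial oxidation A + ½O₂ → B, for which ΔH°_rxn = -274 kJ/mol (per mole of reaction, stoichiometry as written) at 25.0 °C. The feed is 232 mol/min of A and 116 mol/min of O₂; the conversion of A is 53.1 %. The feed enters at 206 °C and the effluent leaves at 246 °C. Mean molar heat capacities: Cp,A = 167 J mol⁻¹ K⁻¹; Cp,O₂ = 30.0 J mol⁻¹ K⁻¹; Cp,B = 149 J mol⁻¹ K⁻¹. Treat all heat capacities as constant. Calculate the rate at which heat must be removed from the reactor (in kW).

Extent of reaction ξ = 0.531 × 232 = 123.19 mol/min
Reaction term: ξ·ΔH°_rxn = 123.19 × -274 = -33755 kJ/min
Sensible, feed 206→25 °C: -7642.5 kJ/min
Outlet flows (mol/min): A 108.81, O₂ 54.404, B 123.19
Sensible, products 25→246 °C: 8433.1 kJ/min
Q = ΔH = -32964 kJ/min = -549.4 kW
Heat removed = 549.4 kW

Q_out = 549 kW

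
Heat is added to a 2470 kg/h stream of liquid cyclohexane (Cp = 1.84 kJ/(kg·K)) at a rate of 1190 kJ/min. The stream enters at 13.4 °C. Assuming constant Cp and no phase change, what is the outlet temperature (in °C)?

Q = 1190 kJ/min = 71400 kJ/h
ΔT = Q/(ṁ·Cp) = 71400/(2470×1.84) = 15.71 K
T_out = 13.4 + 15.71 = 29.11 °C

T_out = 29.1 °C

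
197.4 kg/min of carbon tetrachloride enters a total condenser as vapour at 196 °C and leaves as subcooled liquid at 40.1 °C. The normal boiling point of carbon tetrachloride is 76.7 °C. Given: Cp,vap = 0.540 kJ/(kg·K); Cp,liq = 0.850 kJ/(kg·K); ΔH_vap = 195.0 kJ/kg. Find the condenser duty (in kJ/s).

Q_c = 956 kJ/s

vapour 196→76.7 °C: -64.422 kJ/kg
condensation at 76.7 °C: -195 kJ/kg
liquid 76.7→40.1 °C: -31.11 kJ/kg
Δh = -64.422 + -195 + -31.11 = -290.53 kJ/kg
Q = ṁ·Δh = 197.4 kg/min × -290.53 kJ/kg = -57351 kJ/min
|Q| = 955.85 kW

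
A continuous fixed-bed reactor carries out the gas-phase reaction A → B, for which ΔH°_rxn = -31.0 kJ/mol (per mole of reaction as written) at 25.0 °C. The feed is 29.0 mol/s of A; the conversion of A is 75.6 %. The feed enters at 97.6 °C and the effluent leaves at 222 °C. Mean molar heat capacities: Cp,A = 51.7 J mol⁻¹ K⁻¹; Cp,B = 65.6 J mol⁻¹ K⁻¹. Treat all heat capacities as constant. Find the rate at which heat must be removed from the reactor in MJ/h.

Q_out = 1560 MJ/h

Extent of reaction ξ = 0.756 × 29.0 = 21.924 mol/s
Reaction term: ξ·ΔH°_rxn = 21.924 × -31.0 = -679.64 kJ/s
Sensible, feed 97.6→25 °C: -108.85 kJ/s
Outlet flows (mol/s): A 7.076, B 21.924
Sensible, products 25→222 °C: 355.4 kJ/s
Q = ΔH = -433.1 kJ/s = -433.1 kW
Heat removed = 1559.1 MJ/h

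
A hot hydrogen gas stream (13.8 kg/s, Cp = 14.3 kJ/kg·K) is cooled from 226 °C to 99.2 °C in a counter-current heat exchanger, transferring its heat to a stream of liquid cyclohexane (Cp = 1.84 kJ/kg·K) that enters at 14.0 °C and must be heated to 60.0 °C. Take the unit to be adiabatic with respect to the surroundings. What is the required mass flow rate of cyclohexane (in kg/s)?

Heat released by hot stream: Q = 13.8 × 14.3 × (226 − 99.2) = 25023 kJ/s
Energy balance on cold side (adiabatic exchanger): Q = ṁ_c·Cp_c·(T_c,out − T_c,in)
ṁ_c = 25023 / [1.84 × (60.0 − 14.0)] = 295.64 kg/s

ṁ_c = 296 kg/s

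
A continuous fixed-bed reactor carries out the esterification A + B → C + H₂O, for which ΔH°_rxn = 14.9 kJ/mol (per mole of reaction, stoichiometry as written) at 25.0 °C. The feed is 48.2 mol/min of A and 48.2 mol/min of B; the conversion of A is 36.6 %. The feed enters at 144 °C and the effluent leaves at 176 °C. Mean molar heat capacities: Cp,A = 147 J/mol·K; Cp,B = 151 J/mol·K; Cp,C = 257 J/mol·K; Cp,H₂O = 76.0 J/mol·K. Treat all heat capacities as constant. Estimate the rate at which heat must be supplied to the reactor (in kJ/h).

Q_in = 48900 kJ/h

Extent of reaction ξ = 0.366 × 48.2 = 17.641 mol/min
Reaction term: ξ·ΔH°_rxn = 17.641 × 14.9 = 262.85 kJ/min
Sensible, feed 144→25 °C: -1709.3 kJ/min
Outlet flows (mol/min): A 30.559, B 30.559, C 17.641, H₂O 17.641
Sensible, products 25→176 °C: 2262.1 kJ/min
Q = ΔH = 815.72 kJ/min = 13.595 kW
Heat supplied = 48943 kJ/h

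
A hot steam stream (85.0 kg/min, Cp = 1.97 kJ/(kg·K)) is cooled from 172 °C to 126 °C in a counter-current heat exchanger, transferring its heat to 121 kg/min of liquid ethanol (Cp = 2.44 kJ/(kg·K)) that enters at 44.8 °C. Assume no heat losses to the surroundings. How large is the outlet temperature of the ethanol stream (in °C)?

Heat released by hot stream: Q = 85.0 × 1.97 × (172 − 126) = 7702.7 kJ/min
Energy balance on cold side (adiabatic exchanger): Q = ṁ_c·Cp_c·(T_c,out − T_c,in)
T_c,out = 44.8 + 7702.7/(121 × 2.44) = 70.89 °C

T_c,out = 70.9 °C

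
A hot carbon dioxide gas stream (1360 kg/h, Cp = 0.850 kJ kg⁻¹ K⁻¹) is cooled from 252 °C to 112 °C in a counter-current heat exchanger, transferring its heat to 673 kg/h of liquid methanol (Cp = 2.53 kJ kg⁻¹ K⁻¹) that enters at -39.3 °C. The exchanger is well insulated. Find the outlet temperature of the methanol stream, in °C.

Heat released by hot stream: Q = 1360 × 0.850 × (252 − 112) = 161840 kJ/h
Energy balance on cold side (adiabatic exchanger): Q = ṁ_c·Cp_c·(T_c,out − T_c,in)
T_c,out = -39.3 + 161840/(673 × 2.53) = 55.75 °C

T_c,out = 55.7 °C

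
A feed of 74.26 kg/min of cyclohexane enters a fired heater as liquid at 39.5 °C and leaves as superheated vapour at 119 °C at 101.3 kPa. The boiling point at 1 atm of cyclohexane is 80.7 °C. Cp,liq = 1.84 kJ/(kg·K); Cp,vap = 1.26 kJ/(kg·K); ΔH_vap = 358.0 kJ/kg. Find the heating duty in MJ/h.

Q = 2150 MJ/h

liquid 39.5→80.7 °C: 75.808 kJ/kg
vaporisation at 80.7 °C: 358 kJ/kg
vapour 80.7→119 °C: 48.258 kJ/kg
Δh = 75.808 + 358 + 48.258 = 482.07 kJ/kg
Q = ṁ·Δh = 74.26 kg/min × 482.07 kJ/kg = 35798 kJ/min
|Q| = 596.64 kW = 2147.9 MJ/h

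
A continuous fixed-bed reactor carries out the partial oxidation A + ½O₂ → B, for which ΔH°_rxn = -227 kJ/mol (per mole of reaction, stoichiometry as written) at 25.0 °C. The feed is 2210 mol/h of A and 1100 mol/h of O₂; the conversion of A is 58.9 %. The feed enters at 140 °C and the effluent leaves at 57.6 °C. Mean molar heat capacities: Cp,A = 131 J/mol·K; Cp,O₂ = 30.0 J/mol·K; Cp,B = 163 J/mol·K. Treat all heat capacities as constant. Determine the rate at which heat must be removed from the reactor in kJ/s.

Extent of reaction ξ = 0.589 × 2210 = 1301.7 mol/h
Reaction term: ξ·ΔH°_rxn = 1301.7 × -227 = -295480 kJ/h
Sensible, feed 140→25 °C: -37089 kJ/h
Outlet flows (mol/h): A 908.31, O₂ 449.16, B 1301.7
Sensible, products 25→57.6 °C: 11235 kJ/h
Q = ΔH = -321340 kJ/h = -89.26 kW
Heat removed = 89.26 kJ/s

Q_out = 89.3 kJ/s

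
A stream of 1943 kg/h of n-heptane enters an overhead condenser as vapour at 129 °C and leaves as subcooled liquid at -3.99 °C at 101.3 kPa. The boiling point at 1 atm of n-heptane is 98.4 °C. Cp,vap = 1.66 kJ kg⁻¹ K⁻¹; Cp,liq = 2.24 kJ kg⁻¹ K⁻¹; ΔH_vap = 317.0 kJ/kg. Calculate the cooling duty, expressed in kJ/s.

vapour 129→98.4 °C: -50.796 kJ/kg
condensation at 98.4 °C: -317 kJ/kg
liquid 98.4→-3.99 °C: -229.35 kJ/kg
Δh = -50.796 + -317 + -229.35 = -597.15 kJ/kg
Q = ṁ·Δh = 1943 kg/h × -597.15 kJ/kg = -1.1603e+06 kJ/h
|Q| = 322.29 kW

Q_c = 322 kJ/s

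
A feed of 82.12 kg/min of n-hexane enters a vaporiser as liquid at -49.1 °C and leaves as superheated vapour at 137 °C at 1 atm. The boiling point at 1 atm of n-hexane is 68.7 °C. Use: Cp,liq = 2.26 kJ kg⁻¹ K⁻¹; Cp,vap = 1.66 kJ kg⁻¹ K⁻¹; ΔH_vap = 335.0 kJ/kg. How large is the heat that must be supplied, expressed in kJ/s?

Q = 978 kJ/s

liquid -49.1→68.7 °C: 266.23 kJ/kg
vaporisation at 68.7 °C: 335 kJ/kg
vapour 68.7→137 °C: 113.38 kJ/kg
Δh = 266.23 + 335 + 113.38 = 714.61 kJ/kg
Q = ṁ·Δh = 82.12 kg/min × 714.61 kJ/kg = 58683 kJ/min
|Q| = 978.06 kW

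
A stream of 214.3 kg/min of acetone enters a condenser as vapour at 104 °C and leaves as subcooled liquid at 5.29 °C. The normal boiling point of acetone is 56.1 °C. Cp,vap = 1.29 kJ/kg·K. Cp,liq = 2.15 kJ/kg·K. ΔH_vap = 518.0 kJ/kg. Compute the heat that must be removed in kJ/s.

Q_c = 2460 kJ/s

vapour 104→56.1 °C: -61.791 kJ/kg
condensation at 56.1 °C: -518 kJ/kg
liquid 56.1→5.29 °C: -109.24 kJ/kg
Δh = -61.791 + -518 + -109.24 = -689.03 kJ/kg
Q = ṁ·Δh = 214.3 kg/min × -689.03 kJ/kg = -147660 kJ/min
|Q| = 2461 kW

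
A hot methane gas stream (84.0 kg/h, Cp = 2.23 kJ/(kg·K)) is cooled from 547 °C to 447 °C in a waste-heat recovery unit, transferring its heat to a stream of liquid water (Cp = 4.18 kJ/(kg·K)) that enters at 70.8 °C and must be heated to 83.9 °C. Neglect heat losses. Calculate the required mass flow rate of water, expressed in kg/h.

ṁ_c = 342 kg/h

Heat released by hot stream: Q = 84.0 × 2.23 × (547 − 447) = 18732 kJ/h
Energy balance on cold side (adiabatic exchanger): Q = ṁ_c·Cp_c·(T_c,out − T_c,in)
ṁ_c = 18732 / [4.18 × (83.9 − 70.8)] = 342.09 kg/h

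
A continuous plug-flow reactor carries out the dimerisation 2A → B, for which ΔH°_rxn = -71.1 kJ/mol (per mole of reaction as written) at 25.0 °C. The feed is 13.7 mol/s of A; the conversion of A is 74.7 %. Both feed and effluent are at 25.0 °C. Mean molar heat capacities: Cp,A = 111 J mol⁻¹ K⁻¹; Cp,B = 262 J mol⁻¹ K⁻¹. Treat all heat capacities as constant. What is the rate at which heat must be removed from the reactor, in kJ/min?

Extent of reaction ξ = 0.747 × 13.7 / 2 = 5.117 mol/s
Reaction term: ξ·ΔH°_rxn = 5.117 × -71.1 = -363.82 kJ/s
Q = ΔH = -363.82 kJ/s = -363.82 kW
Heat removed = 21829 kJ/min

Q_out = 21800 kJ/min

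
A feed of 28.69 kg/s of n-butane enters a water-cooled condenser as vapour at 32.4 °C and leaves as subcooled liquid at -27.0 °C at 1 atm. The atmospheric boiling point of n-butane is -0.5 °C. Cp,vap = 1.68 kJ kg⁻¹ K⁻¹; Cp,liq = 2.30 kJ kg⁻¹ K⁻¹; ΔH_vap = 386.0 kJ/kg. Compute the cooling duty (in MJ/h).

Q_c = 51900 MJ/h

vapour 32.4→-0.5 °C: -55.272 kJ/kg
condensation at -0.5 °C: -386 kJ/kg
liquid -0.5→-27.0 °C: -60.95 kJ/kg
Δh = -55.272 + -386 + -60.95 = -502.22 kJ/kg
Q = ṁ·Δh = 28.69 kg/s × -502.22 kJ/kg = -14409 kJ/s
|Q| = 14409 kW = 51871 MJ/h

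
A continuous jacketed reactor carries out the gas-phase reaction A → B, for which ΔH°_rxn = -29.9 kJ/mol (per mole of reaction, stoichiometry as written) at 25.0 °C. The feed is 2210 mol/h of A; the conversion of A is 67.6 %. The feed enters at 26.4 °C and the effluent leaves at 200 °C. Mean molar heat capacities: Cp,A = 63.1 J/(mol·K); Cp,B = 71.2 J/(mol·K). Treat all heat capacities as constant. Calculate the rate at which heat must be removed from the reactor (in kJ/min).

Q_out = 306 kJ/min

Extent of reaction ξ = 0.676 × 2210 = 1494 mol/h
Reaction term: ξ·ΔH°_rxn = 1494 × -29.9 = -44669 kJ/h
Sensible, feed 26.4→25 °C: -195.23 kJ/h
Outlet flows (mol/h): A 716.04, B 1494
Sensible, products 25→200 °C: 26522 kJ/h
Q = ΔH = -18343 kJ/h = -5.0953 kW
Heat removed = 305.72 kJ/min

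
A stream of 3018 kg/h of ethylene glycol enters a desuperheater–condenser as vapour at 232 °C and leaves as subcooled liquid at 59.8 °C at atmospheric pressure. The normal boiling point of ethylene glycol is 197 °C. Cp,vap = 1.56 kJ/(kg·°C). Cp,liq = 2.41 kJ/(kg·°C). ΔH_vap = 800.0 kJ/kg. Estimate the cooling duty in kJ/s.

Q_c = 994 kJ/s

vapour 232→197 °C: -54.6 kJ/kg
condensation at 197 °C: -800 kJ/kg
liquid 197→59.8 °C: -330.65 kJ/kg
Δh = -54.6 + -800 + -330.65 = -1185.3 kJ/kg
Q = ṁ·Δh = 3018 kg/h × -1185.3 kJ/kg = -3.5771e+06 kJ/h
|Q| = 993.64 kW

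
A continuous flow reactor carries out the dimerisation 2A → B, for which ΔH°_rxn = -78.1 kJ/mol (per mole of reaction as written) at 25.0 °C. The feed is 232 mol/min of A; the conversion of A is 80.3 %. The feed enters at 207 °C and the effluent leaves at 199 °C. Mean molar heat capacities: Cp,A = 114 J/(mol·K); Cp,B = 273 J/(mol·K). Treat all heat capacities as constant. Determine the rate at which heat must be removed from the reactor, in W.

Extent of reaction ξ = 0.803 × 232 / 2 = 93.148 mol/min
Reaction term: ξ·ΔH°_rxn = 93.148 × -78.1 = -7274.9 kJ/min
Sensible, feed 207→25 °C: -4813.5 kJ/min
Outlet flows (mol/min): A 45.704, B 93.148
Sensible, products 25→199 °C: 5331.3 kJ/min
Q = ΔH = -6757.1 kJ/min = -112.62 kW
Heat removed = 112620 W

Q_out = 113000 W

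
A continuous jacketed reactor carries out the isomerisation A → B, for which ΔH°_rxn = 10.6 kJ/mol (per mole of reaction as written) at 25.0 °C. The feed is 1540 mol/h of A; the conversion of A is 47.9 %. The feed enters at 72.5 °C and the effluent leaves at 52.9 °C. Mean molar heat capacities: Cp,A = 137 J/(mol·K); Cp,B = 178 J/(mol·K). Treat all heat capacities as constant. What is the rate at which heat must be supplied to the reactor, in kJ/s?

Q_in = 1.26 kJ/s

Extent of reaction ξ = 0.479 × 1540 = 737.66 mol/h
Reaction term: ξ·ΔH°_rxn = 737.66 × 10.6 = 7819.2 kJ/h
Sensible, feed 72.5→25 °C: -10022 kJ/h
Outlet flows (mol/h): A 802.34, B 737.66
Sensible, products 25→52.9 °C: 6730.2 kJ/h
Q = ΔH = 4527.8 kJ/h = 1.2577 kW
Heat supplied = 1.2577 kJ/s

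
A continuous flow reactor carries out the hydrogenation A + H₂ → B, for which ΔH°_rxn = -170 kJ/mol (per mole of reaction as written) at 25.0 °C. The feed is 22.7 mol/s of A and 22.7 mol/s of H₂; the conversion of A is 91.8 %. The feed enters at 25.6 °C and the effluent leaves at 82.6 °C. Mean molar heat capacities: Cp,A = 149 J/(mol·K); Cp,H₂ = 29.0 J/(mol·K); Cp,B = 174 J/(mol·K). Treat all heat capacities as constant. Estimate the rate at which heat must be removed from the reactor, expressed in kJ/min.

Extent of reaction ξ = 0.918 × 22.7 = 20.839 mol/s
Reaction term: ξ·ΔH°_rxn = 20.839 × -170 = -3542.6 kJ/s
Sensible, feed 25.6→25 °C: -2.4244 kJ/s
Outlet flows (mol/s): A 1.8614, H₂ 1.8614, B 20.839
Sensible, products 25→82.6 °C: 227.94 kJ/s
Q = ΔH = -3317 kJ/s = -3317 kW
Heat removed = 199020 kJ/min

Q_out = 199000 kJ/min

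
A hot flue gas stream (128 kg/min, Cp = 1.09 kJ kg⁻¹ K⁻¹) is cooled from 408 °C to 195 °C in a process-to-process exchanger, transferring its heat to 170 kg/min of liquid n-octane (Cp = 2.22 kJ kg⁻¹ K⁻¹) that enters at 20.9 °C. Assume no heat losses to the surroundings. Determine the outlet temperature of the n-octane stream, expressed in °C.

T_c,out = 99.6 °C

Heat released by hot stream: Q = 128 × 1.09 × (408 − 195) = 29718 kJ/min
Energy balance on cold side (adiabatic exchanger): Q = ṁ_c·Cp_c·(T_c,out − T_c,in)
T_c,out = 20.9 + 29718/(170 × 2.22) = 99.643 °C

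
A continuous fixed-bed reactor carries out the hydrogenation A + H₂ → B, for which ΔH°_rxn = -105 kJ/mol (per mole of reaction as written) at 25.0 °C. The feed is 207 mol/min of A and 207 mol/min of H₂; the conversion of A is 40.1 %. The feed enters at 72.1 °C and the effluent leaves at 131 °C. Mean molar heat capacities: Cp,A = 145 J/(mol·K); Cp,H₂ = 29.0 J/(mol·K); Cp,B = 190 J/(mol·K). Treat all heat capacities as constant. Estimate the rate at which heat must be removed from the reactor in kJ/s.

Extent of reaction ξ = 0.401 × 207 = 83.007 mol/min
Reaction term: ξ·ΔH°_rxn = 83.007 × -105 = -8715.7 kJ/min
Sensible, feed 72.1→25 °C: -1696.4 kJ/min
Outlet flows (mol/min): A 123.99, H₂ 123.99, B 83.007
Sensible, products 25→131 °C: 3958.7 kJ/min
Q = ΔH = -6453.5 kJ/min = -107.56 kW
Heat removed = 107.56 kJ/s

Q_out = 108 kJ/s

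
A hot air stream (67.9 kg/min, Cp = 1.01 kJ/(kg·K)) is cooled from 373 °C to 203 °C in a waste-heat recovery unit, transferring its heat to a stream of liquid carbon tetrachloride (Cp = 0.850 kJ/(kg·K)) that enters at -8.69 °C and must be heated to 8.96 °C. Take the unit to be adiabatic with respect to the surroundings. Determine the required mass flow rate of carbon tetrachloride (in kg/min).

Heat released by hot stream: Q = 67.9 × 1.01 × (373 − 203) = 11658 kJ/min
Energy balance on cold side (adiabatic exchanger): Q = ṁ_c·Cp_c·(T_c,out − T_c,in)
ṁ_c = 11658 / [0.850 × (8.96 − -8.69)] = 777.1 kg/min

ṁ_c = 777 kg/min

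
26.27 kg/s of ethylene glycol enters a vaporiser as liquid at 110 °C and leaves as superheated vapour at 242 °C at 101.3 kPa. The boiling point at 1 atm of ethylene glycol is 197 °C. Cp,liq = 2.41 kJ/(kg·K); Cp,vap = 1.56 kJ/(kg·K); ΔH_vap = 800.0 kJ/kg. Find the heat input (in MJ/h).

Q = 102000 MJ/h

liquid 110→197 °C: 209.67 kJ/kg
vaporisation at 197 °C: 800 kJ/kg
vapour 197→242 °C: 70.2 kJ/kg
Δh = 209.67 + 800 + 70.2 = 1079.9 kJ/kg
Q = ṁ·Δh = 26.27 kg/s × 1079.9 kJ/kg = 28368 kJ/s
|Q| = 28368 kW = 102130 MJ/h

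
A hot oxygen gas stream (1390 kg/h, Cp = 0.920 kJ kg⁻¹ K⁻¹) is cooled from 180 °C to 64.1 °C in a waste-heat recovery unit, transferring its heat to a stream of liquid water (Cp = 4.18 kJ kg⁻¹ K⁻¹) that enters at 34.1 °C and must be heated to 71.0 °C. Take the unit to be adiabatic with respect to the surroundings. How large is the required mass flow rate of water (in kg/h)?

ṁ_c = 961 kg/h

Heat released by hot stream: Q = 1390 × 0.920 × (180 − 64.1) = 148210 kJ/h
Energy balance on cold side (adiabatic exchanger): Q = ṁ_c·Cp_c·(T_c,out − T_c,in)
ṁ_c = 148210 / [4.18 × (71.0 − 34.1)] = 960.91 kg/h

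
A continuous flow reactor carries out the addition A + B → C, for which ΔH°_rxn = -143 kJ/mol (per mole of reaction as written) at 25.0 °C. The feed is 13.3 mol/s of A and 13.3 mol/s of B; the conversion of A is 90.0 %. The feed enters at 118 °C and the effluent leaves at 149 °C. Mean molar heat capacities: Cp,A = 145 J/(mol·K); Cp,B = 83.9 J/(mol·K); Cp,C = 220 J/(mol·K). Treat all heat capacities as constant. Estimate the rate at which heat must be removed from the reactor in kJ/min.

Extent of reaction ξ = 0.900 × 13.3 = 11.97 mol/s
Reaction term: ξ·ΔH°_rxn = 11.97 × -143 = -1711.7 kJ/s
Sensible, feed 118→25 °C: -283.13 kJ/s
Outlet flows (mol/s): A 1.33, B 1.33, C 11.97
Sensible, products 25→149 °C: 364.29 kJ/s
Q = ΔH = -1630.5 kJ/s = -1630.5 kW
Heat removed = 97833 kJ/min

Q_out = 97800 kJ/min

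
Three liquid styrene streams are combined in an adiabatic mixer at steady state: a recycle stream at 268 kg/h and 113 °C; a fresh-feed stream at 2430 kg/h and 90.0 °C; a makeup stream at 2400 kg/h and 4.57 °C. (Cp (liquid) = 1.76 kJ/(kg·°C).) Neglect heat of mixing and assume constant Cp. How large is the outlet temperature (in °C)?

T_out = 51.0 °C

No heat crosses the boundary, so H_out = H_in.
T_out = Σ ṁᵢCp,ᵢTᵢ / Σ ṁᵢCp,ᵢ
      = 457520 / 8972.5 = 50.991 °C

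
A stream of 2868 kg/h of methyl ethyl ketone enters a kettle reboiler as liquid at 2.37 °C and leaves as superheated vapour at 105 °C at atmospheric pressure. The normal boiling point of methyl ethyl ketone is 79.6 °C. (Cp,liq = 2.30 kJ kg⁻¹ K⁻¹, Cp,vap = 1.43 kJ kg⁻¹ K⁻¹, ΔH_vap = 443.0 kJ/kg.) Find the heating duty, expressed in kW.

liquid 2.37→79.6 °C: 177.63 kJ/kg
vaporisation at 79.6 °C: 443 kJ/kg
vapour 79.6→105 °C: 36.322 kJ/kg
Δh = 177.63 + 443 + 36.322 = 656.95 kJ/kg
Q = ṁ·Δh = 2868 kg/h × 656.95 kJ/kg = 1.8841e+06 kJ/h
|Q| = 523.37 kW

Q = 523 kW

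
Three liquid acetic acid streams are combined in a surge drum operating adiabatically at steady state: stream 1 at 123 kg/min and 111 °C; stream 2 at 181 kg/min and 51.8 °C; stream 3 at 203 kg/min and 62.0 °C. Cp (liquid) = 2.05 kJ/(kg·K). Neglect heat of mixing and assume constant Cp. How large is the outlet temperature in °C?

T_out = 70.2 °C

Energy balance with Q = 0: Σ ṁᵢCp,ᵢ(T_out − Tᵢ) = 0
T_out = Σ ṁᵢCp,ᵢTᵢ / Σ ṁᵢCp,ᵢ
      = 73010 / 1039.3 = 70.246 °C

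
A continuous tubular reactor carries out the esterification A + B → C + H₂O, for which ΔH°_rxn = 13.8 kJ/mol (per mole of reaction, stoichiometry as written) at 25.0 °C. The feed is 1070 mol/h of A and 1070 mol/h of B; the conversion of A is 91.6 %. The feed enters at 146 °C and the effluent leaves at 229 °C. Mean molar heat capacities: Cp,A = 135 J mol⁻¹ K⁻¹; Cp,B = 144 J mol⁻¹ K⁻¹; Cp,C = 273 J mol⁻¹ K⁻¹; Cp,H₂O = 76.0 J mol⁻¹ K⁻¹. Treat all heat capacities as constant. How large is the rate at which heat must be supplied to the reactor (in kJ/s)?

Q_in = 14.5 kJ/s

Extent of reaction ξ = 0.916 × 1070 = 980.12 mol/h
Reaction term: ξ·ΔH°_rxn = 980.12 × 13.8 = 13526 kJ/h
Sensible, feed 146→25 °C: -36122 kJ/h
Outlet flows (mol/h): A 89.88, B 89.88, C 980.12, H₂O 980.12
Sensible, products 25→229 °C: 74896 kJ/h
Q = ΔH = 52300 kJ/h = 14.528 kW
Heat supplied = 14.528 kJ/s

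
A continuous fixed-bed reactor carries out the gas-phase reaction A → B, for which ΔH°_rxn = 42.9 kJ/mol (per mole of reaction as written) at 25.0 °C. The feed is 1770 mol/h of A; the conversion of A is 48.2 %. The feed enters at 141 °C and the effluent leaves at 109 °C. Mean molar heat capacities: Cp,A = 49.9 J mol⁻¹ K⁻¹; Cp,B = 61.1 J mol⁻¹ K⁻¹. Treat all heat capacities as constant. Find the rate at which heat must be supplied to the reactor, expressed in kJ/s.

Q_in = 9.60 kJ/s

Extent of reaction ξ = 0.482 × 1770 = 853.14 mol/h
Reaction term: ξ·ΔH°_rxn = 853.14 × 42.9 = 36600 kJ/h
Sensible, feed 141→25 °C: -10245 kJ/h
Outlet flows (mol/h): A 916.86, B 853.14
Sensible, products 25→109 °C: 8221.8 kJ/h
Q = ΔH = 34576 kJ/h = 9.6044 kW
Heat supplied = 9.6044 kJ/s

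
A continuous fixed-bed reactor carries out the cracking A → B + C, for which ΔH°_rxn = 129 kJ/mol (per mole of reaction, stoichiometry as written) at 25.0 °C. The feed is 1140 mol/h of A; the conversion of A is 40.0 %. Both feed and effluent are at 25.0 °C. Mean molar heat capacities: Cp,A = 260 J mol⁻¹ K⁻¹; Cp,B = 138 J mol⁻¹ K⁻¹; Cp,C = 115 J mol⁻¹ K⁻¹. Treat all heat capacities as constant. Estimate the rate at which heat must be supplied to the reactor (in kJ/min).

Extent of reaction ξ = 0.400 × 1140 = 456 mol/h
Reaction term: ξ·ΔH°_rxn = 456 × 129 = 58824 kJ/h
Q = ΔH = 58824 kJ/h = 16.34 kW
Heat supplied = 980.4 kJ/min

Q_in = 980 kJ/min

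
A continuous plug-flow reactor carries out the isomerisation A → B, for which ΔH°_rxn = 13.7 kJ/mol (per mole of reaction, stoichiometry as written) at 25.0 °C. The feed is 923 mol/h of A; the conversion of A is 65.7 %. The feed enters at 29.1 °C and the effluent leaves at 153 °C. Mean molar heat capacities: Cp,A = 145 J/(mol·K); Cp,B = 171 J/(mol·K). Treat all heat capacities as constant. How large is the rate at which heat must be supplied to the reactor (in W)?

Q_in = 7470 W

Extent of reaction ξ = 0.657 × 923 = 606.41 mol/h
Reaction term: ξ·ΔH°_rxn = 606.41 × 13.7 = 8307.8 kJ/h
Sensible, feed 29.1→25 °C: -548.72 kJ/h
Outlet flows (mol/h): A 316.59, B 606.41
Sensible, products 25→153 °C: 19149 kJ/h
Q = ΔH = 26908 kJ/h = 7.4745 kW
Heat supplied = 7474.5 W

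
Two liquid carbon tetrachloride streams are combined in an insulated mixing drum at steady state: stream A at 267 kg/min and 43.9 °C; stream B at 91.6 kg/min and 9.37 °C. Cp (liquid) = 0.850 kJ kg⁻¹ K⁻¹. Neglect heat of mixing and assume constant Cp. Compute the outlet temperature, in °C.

Adiabatic, steady state ⇒ Σ ṁᵢCp,ᵢ(T_out − Tᵢ) = 0
Σ ṁᵢCp,ᵢTᵢ = 267×0.850×43.9 + 91.6×0.850×9.37 = 10693
Σ ṁᵢCp,ᵢ = 267×0.850 + 91.6×0.850 = 304.81
T_out = 10693 / 304.81 = 35.08 °C

T_out = 35.1 °C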